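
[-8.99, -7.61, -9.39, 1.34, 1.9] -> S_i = Random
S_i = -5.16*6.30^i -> [-5.16, -32.51, -204.8, -1290.24, -8128.53]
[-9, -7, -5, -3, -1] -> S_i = -9 + 2*i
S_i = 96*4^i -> [96, 384, 1536, 6144, 24576]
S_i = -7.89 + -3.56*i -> [-7.89, -11.45, -15.01, -18.57, -22.13]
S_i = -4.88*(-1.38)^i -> [-4.88, 6.73, -9.29, 12.82, -17.7]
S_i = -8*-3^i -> [-8, 24, -72, 216, -648]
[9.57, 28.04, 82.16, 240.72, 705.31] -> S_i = 9.57*2.93^i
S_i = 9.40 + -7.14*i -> [9.4, 2.26, -4.88, -12.02, -19.16]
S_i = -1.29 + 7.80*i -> [-1.29, 6.51, 14.31, 22.11, 29.91]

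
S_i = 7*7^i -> [7, 49, 343, 2401, 16807]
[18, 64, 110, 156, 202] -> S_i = 18 + 46*i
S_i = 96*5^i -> [96, 480, 2400, 12000, 60000]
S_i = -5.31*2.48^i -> [-5.31, -13.17, -32.66, -80.99, -200.86]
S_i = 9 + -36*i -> [9, -27, -63, -99, -135]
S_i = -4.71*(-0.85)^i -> [-4.71, 4.0, -3.4, 2.89, -2.46]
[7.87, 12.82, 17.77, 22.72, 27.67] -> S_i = 7.87 + 4.95*i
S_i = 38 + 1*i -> [38, 39, 40, 41, 42]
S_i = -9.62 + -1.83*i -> [-9.62, -11.45, -13.28, -15.11, -16.94]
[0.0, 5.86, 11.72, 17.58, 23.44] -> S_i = 0.00 + 5.86*i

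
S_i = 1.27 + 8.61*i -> [1.27, 9.88, 18.49, 27.1, 35.71]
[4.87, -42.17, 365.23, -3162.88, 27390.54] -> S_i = 4.87*(-8.66)^i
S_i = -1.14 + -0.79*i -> [-1.14, -1.93, -2.72, -3.51, -4.3]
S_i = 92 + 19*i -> [92, 111, 130, 149, 168]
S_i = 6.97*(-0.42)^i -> [6.97, -2.93, 1.23, -0.52, 0.22]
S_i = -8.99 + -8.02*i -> [-8.99, -17.01, -25.03, -33.05, -41.07]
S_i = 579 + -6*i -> [579, 573, 567, 561, 555]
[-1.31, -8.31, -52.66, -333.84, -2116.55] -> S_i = -1.31*6.34^i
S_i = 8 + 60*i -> [8, 68, 128, 188, 248]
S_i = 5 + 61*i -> [5, 66, 127, 188, 249]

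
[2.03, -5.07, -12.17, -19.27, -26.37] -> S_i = 2.03 + -7.10*i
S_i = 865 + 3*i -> [865, 868, 871, 874, 877]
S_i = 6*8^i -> [6, 48, 384, 3072, 24576]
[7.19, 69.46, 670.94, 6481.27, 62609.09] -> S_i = 7.19*9.66^i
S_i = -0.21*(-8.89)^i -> [-0.21, 1.87, -16.6, 147.55, -1311.68]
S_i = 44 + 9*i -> [44, 53, 62, 71, 80]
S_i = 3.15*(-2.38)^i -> [3.15, -7.5, 17.84, -42.47, 101.07]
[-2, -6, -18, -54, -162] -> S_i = -2*3^i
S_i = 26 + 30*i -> [26, 56, 86, 116, 146]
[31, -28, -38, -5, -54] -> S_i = Random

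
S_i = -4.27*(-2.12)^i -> [-4.27, 9.05, -19.19, 40.69, -86.25]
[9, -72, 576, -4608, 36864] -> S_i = 9*-8^i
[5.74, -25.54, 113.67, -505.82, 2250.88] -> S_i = 5.74*(-4.45)^i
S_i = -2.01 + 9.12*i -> [-2.01, 7.11, 16.23, 25.35, 34.47]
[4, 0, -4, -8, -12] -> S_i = 4 + -4*i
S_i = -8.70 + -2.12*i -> [-8.7, -10.82, -12.94, -15.06, -17.18]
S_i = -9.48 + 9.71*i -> [-9.48, 0.23, 9.94, 19.65, 29.36]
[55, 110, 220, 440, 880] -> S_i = 55*2^i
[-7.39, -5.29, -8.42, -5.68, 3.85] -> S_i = Random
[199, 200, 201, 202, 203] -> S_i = 199 + 1*i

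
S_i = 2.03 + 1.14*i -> [2.03, 3.17, 4.31, 5.45, 6.59]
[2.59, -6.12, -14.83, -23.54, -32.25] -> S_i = 2.59 + -8.71*i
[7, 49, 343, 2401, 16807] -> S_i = 7*7^i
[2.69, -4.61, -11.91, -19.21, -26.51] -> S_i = 2.69 + -7.30*i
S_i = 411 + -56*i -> [411, 355, 299, 243, 187]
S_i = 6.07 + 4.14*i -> [6.07, 10.21, 14.35, 18.49, 22.63]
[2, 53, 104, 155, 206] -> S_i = 2 + 51*i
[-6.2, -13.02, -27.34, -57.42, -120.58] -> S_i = -6.20*2.10^i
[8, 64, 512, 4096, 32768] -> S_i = 8*8^i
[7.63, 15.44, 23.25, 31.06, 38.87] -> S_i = 7.63 + 7.81*i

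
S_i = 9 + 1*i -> [9, 10, 11, 12, 13]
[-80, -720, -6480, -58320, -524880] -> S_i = -80*9^i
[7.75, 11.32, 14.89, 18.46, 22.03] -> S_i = 7.75 + 3.57*i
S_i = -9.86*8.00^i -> [-9.86, -78.88, -631.04, -5048.32, -40386.56]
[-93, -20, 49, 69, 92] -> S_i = Random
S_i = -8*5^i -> [-8, -40, -200, -1000, -5000]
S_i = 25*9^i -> [25, 225, 2025, 18225, 164025]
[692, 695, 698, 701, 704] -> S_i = 692 + 3*i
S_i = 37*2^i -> [37, 74, 148, 296, 592]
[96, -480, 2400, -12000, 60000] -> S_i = 96*-5^i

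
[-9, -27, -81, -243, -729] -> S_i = -9*3^i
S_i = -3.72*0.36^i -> [-3.72, -1.34, -0.48, -0.17, -0.06]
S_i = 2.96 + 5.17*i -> [2.96, 8.13, 13.3, 18.47, 23.64]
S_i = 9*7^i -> [9, 63, 441, 3087, 21609]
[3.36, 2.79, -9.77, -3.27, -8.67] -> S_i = Random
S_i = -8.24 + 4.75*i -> [-8.24, -3.49, 1.26, 6.01, 10.76]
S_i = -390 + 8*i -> [-390, -382, -374, -366, -358]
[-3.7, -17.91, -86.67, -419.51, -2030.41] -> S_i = -3.70*4.84^i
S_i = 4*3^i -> [4, 12, 36, 108, 324]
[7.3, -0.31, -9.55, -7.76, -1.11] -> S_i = Random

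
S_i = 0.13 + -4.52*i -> [0.13, -4.39, -8.91, -13.43, -17.95]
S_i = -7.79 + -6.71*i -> [-7.79, -14.5, -21.21, -27.92, -34.63]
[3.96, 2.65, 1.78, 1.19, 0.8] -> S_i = 3.96*0.67^i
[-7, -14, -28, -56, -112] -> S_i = -7*2^i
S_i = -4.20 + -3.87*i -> [-4.2, -8.07, -11.94, -15.81, -19.68]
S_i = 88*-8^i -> [88, -704, 5632, -45056, 360448]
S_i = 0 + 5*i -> [0, 5, 10, 15, 20]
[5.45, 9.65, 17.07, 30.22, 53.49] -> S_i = 5.45*1.77^i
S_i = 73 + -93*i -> [73, -20, -113, -206, -299]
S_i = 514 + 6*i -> [514, 520, 526, 532, 538]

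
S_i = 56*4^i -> [56, 224, 896, 3584, 14336]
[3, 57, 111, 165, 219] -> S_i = 3 + 54*i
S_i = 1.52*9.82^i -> [1.52, 14.93, 146.58, 1439.39, 14134.8]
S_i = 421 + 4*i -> [421, 425, 429, 433, 437]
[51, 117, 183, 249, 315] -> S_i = 51 + 66*i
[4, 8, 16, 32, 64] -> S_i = 4*2^i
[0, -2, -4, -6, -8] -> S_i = 0 + -2*i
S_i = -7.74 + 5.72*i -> [-7.74, -2.02, 3.7, 9.42, 15.14]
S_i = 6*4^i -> [6, 24, 96, 384, 1536]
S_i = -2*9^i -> [-2, -18, -162, -1458, -13122]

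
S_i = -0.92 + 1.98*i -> [-0.92, 1.06, 3.04, 5.02, 7.0]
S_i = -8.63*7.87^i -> [-8.63, -67.92, -534.52, -4206.64, -33106.23]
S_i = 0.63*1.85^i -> [0.63, 1.17, 2.16, 3.99, 7.38]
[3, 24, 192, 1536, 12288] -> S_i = 3*8^i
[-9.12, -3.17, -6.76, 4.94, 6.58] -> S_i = Random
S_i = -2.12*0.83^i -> [-2.12, -1.76, -1.46, -1.21, -1.01]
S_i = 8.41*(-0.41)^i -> [8.41, -3.45, 1.41, -0.58, 0.24]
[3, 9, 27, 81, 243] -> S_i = 3*3^i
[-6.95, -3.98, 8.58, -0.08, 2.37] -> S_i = Random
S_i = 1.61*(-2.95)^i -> [1.61, -4.75, 14.01, -41.33, 121.93]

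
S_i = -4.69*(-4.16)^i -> [-4.69, 19.51, -81.16, 337.64, -1404.58]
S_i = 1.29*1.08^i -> [1.29, 1.39, 1.5, 1.63, 1.76]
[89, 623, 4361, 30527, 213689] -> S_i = 89*7^i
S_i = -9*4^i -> [-9, -36, -144, -576, -2304]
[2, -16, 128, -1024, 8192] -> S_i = 2*-8^i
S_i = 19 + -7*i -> [19, 12, 5, -2, -9]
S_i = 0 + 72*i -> [0, 72, 144, 216, 288]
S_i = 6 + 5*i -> [6, 11, 16, 21, 26]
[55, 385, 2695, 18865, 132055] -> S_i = 55*7^i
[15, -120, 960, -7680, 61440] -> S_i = 15*-8^i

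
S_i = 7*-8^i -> [7, -56, 448, -3584, 28672]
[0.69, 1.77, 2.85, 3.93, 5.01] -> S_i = 0.69 + 1.08*i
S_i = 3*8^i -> [3, 24, 192, 1536, 12288]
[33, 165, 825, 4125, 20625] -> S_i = 33*5^i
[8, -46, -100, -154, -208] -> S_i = 8 + -54*i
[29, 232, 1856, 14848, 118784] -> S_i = 29*8^i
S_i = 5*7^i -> [5, 35, 245, 1715, 12005]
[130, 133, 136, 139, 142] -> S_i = 130 + 3*i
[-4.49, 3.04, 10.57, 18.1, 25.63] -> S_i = -4.49 + 7.53*i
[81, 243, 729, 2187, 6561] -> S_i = 81*3^i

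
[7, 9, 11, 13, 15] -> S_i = 7 + 2*i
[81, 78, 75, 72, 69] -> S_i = 81 + -3*i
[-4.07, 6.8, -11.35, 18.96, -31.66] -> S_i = -4.07*(-1.67)^i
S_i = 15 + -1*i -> [15, 14, 13, 12, 11]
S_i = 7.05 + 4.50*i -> [7.05, 11.55, 16.05, 20.55, 25.05]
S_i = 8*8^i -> [8, 64, 512, 4096, 32768]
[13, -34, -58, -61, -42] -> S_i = Random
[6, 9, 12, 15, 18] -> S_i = 6 + 3*i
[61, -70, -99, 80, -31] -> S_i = Random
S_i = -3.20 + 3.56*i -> [-3.2, 0.36, 3.92, 7.48, 11.04]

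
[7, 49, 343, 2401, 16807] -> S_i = 7*7^i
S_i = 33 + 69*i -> [33, 102, 171, 240, 309]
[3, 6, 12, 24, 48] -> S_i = 3*2^i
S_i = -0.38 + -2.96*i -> [-0.38, -3.34, -6.3, -9.26, -12.22]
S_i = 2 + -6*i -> [2, -4, -10, -16, -22]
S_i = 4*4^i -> [4, 16, 64, 256, 1024]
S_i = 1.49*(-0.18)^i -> [1.49, -0.27, 0.05, -0.01, 0.0]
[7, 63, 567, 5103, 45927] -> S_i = 7*9^i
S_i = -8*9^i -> [-8, -72, -648, -5832, -52488]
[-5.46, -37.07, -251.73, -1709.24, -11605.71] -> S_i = -5.46*6.79^i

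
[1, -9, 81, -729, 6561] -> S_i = 1*-9^i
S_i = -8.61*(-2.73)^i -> [-8.61, 23.51, -64.17, 175.18, -478.25]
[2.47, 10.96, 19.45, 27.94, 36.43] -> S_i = 2.47 + 8.49*i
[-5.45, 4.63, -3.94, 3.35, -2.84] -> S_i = -5.45*(-0.85)^i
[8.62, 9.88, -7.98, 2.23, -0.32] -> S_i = Random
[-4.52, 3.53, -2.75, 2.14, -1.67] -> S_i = -4.52*(-0.78)^i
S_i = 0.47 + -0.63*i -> [0.47, -0.16, -0.79, -1.42, -2.05]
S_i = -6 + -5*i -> [-6, -11, -16, -21, -26]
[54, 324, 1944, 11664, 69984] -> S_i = 54*6^i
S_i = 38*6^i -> [38, 228, 1368, 8208, 49248]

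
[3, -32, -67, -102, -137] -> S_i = 3 + -35*i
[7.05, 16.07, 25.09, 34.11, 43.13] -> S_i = 7.05 + 9.02*i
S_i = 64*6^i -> [64, 384, 2304, 13824, 82944]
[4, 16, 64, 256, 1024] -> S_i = 4*4^i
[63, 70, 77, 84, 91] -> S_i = 63 + 7*i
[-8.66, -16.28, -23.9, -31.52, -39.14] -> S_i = -8.66 + -7.62*i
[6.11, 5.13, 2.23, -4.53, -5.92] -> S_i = Random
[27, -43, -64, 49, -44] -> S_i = Random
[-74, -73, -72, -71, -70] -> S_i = -74 + 1*i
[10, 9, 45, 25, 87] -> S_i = Random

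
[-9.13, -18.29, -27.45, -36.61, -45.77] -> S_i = -9.13 + -9.16*i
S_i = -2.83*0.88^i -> [-2.83, -2.49, -2.19, -1.93, -1.7]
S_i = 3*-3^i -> [3, -9, 27, -81, 243]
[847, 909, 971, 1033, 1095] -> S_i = 847 + 62*i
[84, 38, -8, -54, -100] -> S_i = 84 + -46*i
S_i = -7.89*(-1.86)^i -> [-7.89, 14.68, -27.3, 50.77, -94.43]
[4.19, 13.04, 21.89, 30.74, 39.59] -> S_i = 4.19 + 8.85*i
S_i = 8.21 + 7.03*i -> [8.21, 15.24, 22.27, 29.3, 36.33]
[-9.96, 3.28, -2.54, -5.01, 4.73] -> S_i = Random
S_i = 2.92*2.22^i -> [2.92, 6.48, 14.39, 31.95, 70.92]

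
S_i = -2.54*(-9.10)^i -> [-2.54, 23.11, -210.34, 1914.07, -17418.04]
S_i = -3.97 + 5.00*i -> [-3.97, 1.03, 6.03, 11.03, 16.03]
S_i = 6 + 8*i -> [6, 14, 22, 30, 38]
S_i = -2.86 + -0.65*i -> [-2.86, -3.51, -4.16, -4.81, -5.46]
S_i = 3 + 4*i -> [3, 7, 11, 15, 19]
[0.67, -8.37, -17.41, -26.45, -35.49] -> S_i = 0.67 + -9.04*i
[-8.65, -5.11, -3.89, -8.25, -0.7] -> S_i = Random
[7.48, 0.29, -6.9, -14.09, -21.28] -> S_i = 7.48 + -7.19*i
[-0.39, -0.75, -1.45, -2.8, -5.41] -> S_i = -0.39*1.93^i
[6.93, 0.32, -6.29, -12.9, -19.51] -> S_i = 6.93 + -6.61*i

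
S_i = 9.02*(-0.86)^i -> [9.02, -7.76, 6.67, -5.74, 4.93]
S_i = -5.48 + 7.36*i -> [-5.48, 1.88, 9.24, 16.6, 23.96]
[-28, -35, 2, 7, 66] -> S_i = Random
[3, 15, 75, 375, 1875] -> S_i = 3*5^i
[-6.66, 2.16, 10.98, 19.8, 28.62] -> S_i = -6.66 + 8.82*i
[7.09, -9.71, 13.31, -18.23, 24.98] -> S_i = 7.09*(-1.37)^i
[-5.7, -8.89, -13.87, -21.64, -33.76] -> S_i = -5.70*1.56^i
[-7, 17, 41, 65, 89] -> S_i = -7 + 24*i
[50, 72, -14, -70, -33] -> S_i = Random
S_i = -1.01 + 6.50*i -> [-1.01, 5.49, 11.99, 18.49, 24.99]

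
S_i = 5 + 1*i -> [5, 6, 7, 8, 9]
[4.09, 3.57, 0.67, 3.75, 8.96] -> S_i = Random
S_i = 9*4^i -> [9, 36, 144, 576, 2304]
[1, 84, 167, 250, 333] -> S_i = 1 + 83*i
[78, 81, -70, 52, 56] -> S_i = Random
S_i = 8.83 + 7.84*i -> [8.83, 16.67, 24.51, 32.35, 40.19]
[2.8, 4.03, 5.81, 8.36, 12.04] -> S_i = 2.80*1.44^i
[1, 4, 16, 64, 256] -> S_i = 1*4^i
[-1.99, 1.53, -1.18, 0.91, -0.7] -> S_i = -1.99*(-0.77)^i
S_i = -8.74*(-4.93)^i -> [-8.74, 43.09, -212.42, 1047.25, -5162.96]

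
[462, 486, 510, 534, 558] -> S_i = 462 + 24*i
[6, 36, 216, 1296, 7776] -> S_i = 6*6^i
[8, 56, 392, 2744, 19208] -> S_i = 8*7^i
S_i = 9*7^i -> [9, 63, 441, 3087, 21609]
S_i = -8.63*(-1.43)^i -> [-8.63, 12.34, -17.65, 25.24, -36.09]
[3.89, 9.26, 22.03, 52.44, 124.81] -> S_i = 3.89*2.38^i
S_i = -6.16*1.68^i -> [-6.16, -10.35, -17.39, -29.21, -49.07]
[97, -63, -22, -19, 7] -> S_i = Random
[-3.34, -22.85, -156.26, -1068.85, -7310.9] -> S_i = -3.34*6.84^i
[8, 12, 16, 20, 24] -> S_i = 8 + 4*i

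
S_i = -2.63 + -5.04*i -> [-2.63, -7.67, -12.71, -17.75, -22.79]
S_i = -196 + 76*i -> [-196, -120, -44, 32, 108]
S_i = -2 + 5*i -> [-2, 3, 8, 13, 18]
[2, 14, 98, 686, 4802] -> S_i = 2*7^i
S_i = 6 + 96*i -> [6, 102, 198, 294, 390]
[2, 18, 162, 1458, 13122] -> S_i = 2*9^i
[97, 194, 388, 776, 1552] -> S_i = 97*2^i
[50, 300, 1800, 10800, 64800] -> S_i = 50*6^i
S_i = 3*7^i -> [3, 21, 147, 1029, 7203]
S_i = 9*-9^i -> [9, -81, 729, -6561, 59049]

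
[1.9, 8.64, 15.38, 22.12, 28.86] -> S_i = 1.90 + 6.74*i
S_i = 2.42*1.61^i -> [2.42, 3.9, 6.27, 10.1, 16.26]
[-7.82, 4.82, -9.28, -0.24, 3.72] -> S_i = Random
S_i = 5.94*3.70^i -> [5.94, 21.98, 81.32, 300.88, 1113.25]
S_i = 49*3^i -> [49, 147, 441, 1323, 3969]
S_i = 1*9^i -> [1, 9, 81, 729, 6561]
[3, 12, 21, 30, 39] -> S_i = 3 + 9*i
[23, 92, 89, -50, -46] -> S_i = Random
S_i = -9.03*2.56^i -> [-9.03, -23.12, -59.18, -151.5, -387.84]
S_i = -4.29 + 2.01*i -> [-4.29, -2.28, -0.27, 1.74, 3.75]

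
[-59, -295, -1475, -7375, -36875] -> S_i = -59*5^i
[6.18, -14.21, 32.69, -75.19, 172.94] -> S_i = 6.18*(-2.30)^i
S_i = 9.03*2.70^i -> [9.03, 24.38, 65.83, 177.74, 479.89]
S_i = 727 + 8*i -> [727, 735, 743, 751, 759]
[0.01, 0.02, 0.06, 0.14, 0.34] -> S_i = 0.01*2.41^i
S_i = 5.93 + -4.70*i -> [5.93, 1.23, -3.47, -8.17, -12.87]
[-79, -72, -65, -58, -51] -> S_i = -79 + 7*i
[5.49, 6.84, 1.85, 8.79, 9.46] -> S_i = Random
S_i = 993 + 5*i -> [993, 998, 1003, 1008, 1013]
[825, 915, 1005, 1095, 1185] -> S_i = 825 + 90*i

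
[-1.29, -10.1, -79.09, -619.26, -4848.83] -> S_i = -1.29*7.83^i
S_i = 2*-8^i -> [2, -16, 128, -1024, 8192]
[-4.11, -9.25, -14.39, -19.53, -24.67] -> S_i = -4.11 + -5.14*i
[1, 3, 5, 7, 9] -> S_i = 1 + 2*i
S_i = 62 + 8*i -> [62, 70, 78, 86, 94]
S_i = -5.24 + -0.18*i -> [-5.24, -5.42, -5.6, -5.78, -5.96]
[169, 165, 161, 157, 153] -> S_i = 169 + -4*i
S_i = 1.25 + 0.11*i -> [1.25, 1.36, 1.47, 1.58, 1.69]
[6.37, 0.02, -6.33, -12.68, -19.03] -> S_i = 6.37 + -6.35*i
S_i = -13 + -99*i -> [-13, -112, -211, -310, -409]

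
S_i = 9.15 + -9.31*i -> [9.15, -0.16, -9.47, -18.78, -28.09]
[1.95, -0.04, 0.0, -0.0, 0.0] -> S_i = 1.95*(-0.02)^i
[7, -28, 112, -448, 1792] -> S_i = 7*-4^i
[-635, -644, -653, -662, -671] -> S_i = -635 + -9*i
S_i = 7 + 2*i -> [7, 9, 11, 13, 15]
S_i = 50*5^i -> [50, 250, 1250, 6250, 31250]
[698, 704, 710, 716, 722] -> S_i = 698 + 6*i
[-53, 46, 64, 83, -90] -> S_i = Random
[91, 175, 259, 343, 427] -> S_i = 91 + 84*i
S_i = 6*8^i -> [6, 48, 384, 3072, 24576]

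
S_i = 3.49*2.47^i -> [3.49, 8.62, 21.29, 52.59, 129.9]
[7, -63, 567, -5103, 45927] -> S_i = 7*-9^i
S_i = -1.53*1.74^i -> [-1.53, -2.66, -4.63, -8.06, -14.02]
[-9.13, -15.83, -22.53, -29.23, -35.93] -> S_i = -9.13 + -6.70*i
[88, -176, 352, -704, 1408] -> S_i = 88*-2^i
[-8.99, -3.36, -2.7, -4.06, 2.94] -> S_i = Random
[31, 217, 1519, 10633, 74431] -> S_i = 31*7^i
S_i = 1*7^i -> [1, 7, 49, 343, 2401]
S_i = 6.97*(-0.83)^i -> [6.97, -5.79, 4.8, -3.99, 3.31]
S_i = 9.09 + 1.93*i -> [9.09, 11.02, 12.95, 14.88, 16.81]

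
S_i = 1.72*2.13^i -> [1.72, 3.66, 7.8, 16.62, 35.4]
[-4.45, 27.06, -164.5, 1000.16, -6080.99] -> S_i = -4.45*(-6.08)^i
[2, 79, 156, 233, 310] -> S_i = 2 + 77*i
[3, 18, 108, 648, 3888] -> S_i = 3*6^i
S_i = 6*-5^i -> [6, -30, 150, -750, 3750]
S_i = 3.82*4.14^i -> [3.82, 15.81, 65.47, 271.06, 1122.19]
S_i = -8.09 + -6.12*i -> [-8.09, -14.21, -20.33, -26.45, -32.57]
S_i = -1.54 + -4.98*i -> [-1.54, -6.52, -11.5, -16.48, -21.46]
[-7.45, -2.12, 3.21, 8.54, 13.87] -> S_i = -7.45 + 5.33*i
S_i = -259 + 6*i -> [-259, -253, -247, -241, -235]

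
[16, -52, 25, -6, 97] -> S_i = Random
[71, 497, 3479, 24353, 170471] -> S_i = 71*7^i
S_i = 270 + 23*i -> [270, 293, 316, 339, 362]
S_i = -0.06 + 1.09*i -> [-0.06, 1.03, 2.12, 3.21, 4.3]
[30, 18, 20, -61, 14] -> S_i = Random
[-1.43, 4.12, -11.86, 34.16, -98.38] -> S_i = -1.43*(-2.88)^i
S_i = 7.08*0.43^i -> [7.08, 3.04, 1.31, 0.56, 0.24]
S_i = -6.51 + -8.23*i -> [-6.51, -14.74, -22.97, -31.2, -39.43]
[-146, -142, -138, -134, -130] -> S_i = -146 + 4*i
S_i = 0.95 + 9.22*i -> [0.95, 10.17, 19.39, 28.61, 37.83]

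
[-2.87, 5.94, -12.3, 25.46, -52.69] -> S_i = -2.87*(-2.07)^i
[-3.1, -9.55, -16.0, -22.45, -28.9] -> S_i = -3.10 + -6.45*i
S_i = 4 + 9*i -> [4, 13, 22, 31, 40]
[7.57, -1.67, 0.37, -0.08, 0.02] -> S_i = 7.57*(-0.22)^i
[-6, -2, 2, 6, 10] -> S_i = -6 + 4*i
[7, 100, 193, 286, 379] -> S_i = 7 + 93*i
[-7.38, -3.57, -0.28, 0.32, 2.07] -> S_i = Random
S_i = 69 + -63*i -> [69, 6, -57, -120, -183]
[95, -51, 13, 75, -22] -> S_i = Random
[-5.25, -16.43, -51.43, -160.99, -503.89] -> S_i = -5.25*3.13^i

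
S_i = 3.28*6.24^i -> [3.28, 20.47, 127.72, 796.94, 4972.93]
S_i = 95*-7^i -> [95, -665, 4655, -32585, 228095]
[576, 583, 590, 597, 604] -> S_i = 576 + 7*i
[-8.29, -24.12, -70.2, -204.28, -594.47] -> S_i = -8.29*2.91^i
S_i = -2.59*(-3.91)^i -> [-2.59, 10.13, -39.6, 154.82, -605.35]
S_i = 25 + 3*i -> [25, 28, 31, 34, 37]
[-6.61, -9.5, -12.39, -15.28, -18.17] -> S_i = -6.61 + -2.89*i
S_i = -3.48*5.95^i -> [-3.48, -20.71, -123.2, -733.04, -4361.61]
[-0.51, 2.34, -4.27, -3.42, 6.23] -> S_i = Random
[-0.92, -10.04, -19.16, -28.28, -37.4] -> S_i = -0.92 + -9.12*i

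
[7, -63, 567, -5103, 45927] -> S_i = 7*-9^i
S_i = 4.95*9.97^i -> [4.95, 49.35, 492.03, 4905.58, 48908.67]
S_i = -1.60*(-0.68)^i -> [-1.6, 1.09, -0.74, 0.5, -0.34]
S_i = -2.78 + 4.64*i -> [-2.78, 1.86, 6.5, 11.14, 15.78]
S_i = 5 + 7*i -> [5, 12, 19, 26, 33]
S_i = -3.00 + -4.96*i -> [-3.0, -7.96, -12.92, -17.88, -22.84]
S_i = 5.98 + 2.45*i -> [5.98, 8.43, 10.88, 13.33, 15.78]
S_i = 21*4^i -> [21, 84, 336, 1344, 5376]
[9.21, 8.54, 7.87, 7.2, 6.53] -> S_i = 9.21 + -0.67*i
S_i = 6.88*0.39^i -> [6.88, 2.68, 1.05, 0.41, 0.16]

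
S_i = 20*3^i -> [20, 60, 180, 540, 1620]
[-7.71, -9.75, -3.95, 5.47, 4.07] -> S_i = Random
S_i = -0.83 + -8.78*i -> [-0.83, -9.61, -18.39, -27.17, -35.95]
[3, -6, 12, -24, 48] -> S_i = 3*-2^i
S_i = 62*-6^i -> [62, -372, 2232, -13392, 80352]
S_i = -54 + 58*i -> [-54, 4, 62, 120, 178]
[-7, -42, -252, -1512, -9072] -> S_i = -7*6^i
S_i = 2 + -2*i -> [2, 0, -2, -4, -6]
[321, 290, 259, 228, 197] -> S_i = 321 + -31*i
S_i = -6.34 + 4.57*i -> [-6.34, -1.77, 2.8, 7.37, 11.94]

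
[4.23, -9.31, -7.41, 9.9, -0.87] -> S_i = Random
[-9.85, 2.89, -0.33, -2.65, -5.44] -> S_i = Random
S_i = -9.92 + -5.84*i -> [-9.92, -15.76, -21.6, -27.44, -33.28]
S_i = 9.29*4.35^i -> [9.29, 40.41, 175.79, 764.69, 3326.39]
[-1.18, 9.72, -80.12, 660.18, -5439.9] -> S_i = -1.18*(-8.24)^i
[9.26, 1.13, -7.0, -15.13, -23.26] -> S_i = 9.26 + -8.13*i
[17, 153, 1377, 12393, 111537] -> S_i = 17*9^i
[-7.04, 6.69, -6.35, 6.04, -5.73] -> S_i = -7.04*(-0.95)^i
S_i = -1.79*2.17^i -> [-1.79, -3.88, -8.43, -18.29, -39.69]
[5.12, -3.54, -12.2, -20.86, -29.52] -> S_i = 5.12 + -8.66*i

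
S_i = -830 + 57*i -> [-830, -773, -716, -659, -602]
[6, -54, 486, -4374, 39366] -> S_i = 6*-9^i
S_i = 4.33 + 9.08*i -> [4.33, 13.41, 22.49, 31.57, 40.65]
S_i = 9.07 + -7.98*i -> [9.07, 1.09, -6.89, -14.87, -22.85]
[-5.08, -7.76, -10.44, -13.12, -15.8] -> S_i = -5.08 + -2.68*i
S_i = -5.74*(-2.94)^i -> [-5.74, 16.88, -49.61, 145.87, -428.85]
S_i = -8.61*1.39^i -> [-8.61, -11.97, -16.64, -23.12, -32.14]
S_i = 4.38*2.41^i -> [4.38, 10.56, 25.44, 61.31, 147.76]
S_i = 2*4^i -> [2, 8, 32, 128, 512]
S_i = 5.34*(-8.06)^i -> [5.34, -43.04, 346.91, -2796.06, 22536.24]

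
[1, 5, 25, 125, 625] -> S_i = 1*5^i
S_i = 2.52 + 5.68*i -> [2.52, 8.2, 13.88, 19.56, 25.24]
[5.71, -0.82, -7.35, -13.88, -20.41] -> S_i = 5.71 + -6.53*i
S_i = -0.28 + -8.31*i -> [-0.28, -8.59, -16.9, -25.21, -33.52]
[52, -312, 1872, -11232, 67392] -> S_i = 52*-6^i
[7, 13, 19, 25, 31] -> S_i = 7 + 6*i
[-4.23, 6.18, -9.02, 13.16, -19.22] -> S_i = -4.23*(-1.46)^i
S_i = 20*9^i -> [20, 180, 1620, 14580, 131220]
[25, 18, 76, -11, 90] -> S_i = Random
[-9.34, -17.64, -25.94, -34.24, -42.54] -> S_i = -9.34 + -8.30*i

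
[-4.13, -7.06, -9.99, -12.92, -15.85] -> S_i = -4.13 + -2.93*i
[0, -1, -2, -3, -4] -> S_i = 0 + -1*i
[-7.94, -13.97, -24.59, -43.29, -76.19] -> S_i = -7.94*1.76^i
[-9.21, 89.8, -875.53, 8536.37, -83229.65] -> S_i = -9.21*(-9.75)^i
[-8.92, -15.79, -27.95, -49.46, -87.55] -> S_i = -8.92*1.77^i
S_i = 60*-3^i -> [60, -180, 540, -1620, 4860]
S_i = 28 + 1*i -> [28, 29, 30, 31, 32]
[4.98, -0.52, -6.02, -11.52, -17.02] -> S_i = 4.98 + -5.50*i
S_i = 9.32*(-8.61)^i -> [9.32, -80.25, 690.91, -5948.75, 51218.7]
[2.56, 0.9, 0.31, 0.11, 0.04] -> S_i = 2.56*0.35^i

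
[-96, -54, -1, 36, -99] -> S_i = Random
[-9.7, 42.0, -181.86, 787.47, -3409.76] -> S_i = -9.70*(-4.33)^i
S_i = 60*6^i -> [60, 360, 2160, 12960, 77760]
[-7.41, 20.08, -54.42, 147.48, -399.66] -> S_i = -7.41*(-2.71)^i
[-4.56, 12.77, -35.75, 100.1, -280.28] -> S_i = -4.56*(-2.80)^i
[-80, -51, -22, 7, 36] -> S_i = -80 + 29*i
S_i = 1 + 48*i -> [1, 49, 97, 145, 193]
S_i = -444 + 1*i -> [-444, -443, -442, -441, -440]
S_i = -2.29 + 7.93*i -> [-2.29, 5.64, 13.57, 21.5, 29.43]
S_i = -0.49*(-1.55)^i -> [-0.49, 0.76, -1.18, 1.82, -2.83]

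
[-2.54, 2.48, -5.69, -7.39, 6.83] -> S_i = Random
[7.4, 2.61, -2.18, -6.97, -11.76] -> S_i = 7.40 + -4.79*i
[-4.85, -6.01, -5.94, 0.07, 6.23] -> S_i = Random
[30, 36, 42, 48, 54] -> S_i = 30 + 6*i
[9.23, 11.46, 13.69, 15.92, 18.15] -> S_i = 9.23 + 2.23*i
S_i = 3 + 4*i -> [3, 7, 11, 15, 19]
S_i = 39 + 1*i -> [39, 40, 41, 42, 43]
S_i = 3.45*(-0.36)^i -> [3.45, -1.24, 0.45, -0.16, 0.06]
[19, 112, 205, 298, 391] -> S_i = 19 + 93*i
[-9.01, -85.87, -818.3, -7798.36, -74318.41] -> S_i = -9.01*9.53^i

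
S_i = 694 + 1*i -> [694, 695, 696, 697, 698]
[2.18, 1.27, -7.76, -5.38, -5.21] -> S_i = Random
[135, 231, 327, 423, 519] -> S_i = 135 + 96*i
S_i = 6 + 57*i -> [6, 63, 120, 177, 234]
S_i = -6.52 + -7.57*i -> [-6.52, -14.09, -21.66, -29.23, -36.8]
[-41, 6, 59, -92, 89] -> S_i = Random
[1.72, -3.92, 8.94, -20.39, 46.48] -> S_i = 1.72*(-2.28)^i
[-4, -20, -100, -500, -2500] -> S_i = -4*5^i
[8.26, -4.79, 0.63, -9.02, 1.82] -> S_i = Random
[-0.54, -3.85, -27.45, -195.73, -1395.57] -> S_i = -0.54*7.13^i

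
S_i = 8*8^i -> [8, 64, 512, 4096, 32768]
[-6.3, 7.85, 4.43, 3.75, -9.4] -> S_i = Random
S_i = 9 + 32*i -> [9, 41, 73, 105, 137]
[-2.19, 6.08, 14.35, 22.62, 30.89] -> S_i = -2.19 + 8.27*i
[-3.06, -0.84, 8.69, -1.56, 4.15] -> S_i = Random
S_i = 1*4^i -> [1, 4, 16, 64, 256]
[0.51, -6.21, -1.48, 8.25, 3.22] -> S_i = Random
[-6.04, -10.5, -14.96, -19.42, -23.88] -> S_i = -6.04 + -4.46*i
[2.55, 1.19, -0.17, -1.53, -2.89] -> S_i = 2.55 + -1.36*i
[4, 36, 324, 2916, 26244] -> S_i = 4*9^i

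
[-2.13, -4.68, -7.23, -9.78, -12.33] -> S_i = -2.13 + -2.55*i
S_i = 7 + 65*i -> [7, 72, 137, 202, 267]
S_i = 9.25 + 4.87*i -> [9.25, 14.12, 18.99, 23.86, 28.73]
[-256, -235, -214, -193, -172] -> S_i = -256 + 21*i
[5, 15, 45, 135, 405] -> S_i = 5*3^i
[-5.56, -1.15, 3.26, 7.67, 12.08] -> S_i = -5.56 + 4.41*i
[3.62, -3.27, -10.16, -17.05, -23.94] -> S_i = 3.62 + -6.89*i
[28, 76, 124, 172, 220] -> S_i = 28 + 48*i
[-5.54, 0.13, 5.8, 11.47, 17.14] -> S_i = -5.54 + 5.67*i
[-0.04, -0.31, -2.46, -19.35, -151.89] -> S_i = -0.04*7.85^i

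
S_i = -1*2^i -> [-1, -2, -4, -8, -16]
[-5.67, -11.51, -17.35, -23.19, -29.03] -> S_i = -5.67 + -5.84*i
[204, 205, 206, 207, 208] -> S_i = 204 + 1*i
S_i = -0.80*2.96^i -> [-0.8, -2.37, -7.01, -20.75, -61.41]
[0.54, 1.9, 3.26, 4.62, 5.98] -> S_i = 0.54 + 1.36*i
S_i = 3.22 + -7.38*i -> [3.22, -4.16, -11.54, -18.92, -26.3]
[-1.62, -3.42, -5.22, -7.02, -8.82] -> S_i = -1.62 + -1.80*i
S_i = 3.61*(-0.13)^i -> [3.61, -0.47, 0.06, -0.01, 0.0]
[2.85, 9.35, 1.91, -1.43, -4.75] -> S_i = Random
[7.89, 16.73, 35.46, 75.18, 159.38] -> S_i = 7.89*2.12^i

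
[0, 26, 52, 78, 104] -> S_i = 0 + 26*i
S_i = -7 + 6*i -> [-7, -1, 5, 11, 17]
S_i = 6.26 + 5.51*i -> [6.26, 11.77, 17.28, 22.79, 28.3]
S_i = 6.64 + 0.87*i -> [6.64, 7.51, 8.38, 9.25, 10.12]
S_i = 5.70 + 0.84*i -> [5.7, 6.54, 7.38, 8.22, 9.06]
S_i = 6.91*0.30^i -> [6.91, 2.07, 0.62, 0.19, 0.06]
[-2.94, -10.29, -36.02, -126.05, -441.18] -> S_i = -2.94*3.50^i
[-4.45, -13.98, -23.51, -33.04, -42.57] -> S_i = -4.45 + -9.53*i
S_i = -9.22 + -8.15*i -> [-9.22, -17.37, -25.52, -33.67, -41.82]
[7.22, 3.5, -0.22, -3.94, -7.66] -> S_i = 7.22 + -3.72*i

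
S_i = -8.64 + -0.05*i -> [-8.64, -8.69, -8.74, -8.79, -8.84]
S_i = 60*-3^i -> [60, -180, 540, -1620, 4860]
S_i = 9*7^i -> [9, 63, 441, 3087, 21609]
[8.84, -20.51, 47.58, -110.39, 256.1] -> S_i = 8.84*(-2.32)^i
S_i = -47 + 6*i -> [-47, -41, -35, -29, -23]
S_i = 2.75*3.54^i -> [2.75, 9.74, 34.46, 122.0, 431.86]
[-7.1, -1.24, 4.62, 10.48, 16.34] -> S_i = -7.10 + 5.86*i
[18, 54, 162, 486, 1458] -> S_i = 18*3^i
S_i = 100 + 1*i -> [100, 101, 102, 103, 104]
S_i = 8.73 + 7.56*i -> [8.73, 16.29, 23.85, 31.41, 38.97]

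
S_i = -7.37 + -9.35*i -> [-7.37, -16.72, -26.07, -35.42, -44.77]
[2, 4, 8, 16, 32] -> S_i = 2*2^i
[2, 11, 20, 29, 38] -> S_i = 2 + 9*i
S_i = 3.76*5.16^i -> [3.76, 19.4, 100.11, 516.58, 2665.55]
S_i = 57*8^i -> [57, 456, 3648, 29184, 233472]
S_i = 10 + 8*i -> [10, 18, 26, 34, 42]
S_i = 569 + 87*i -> [569, 656, 743, 830, 917]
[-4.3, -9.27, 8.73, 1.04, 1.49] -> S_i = Random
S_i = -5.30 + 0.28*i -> [-5.3, -5.02, -4.74, -4.46, -4.18]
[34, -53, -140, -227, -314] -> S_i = 34 + -87*i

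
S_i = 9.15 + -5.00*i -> [9.15, 4.15, -0.85, -5.85, -10.85]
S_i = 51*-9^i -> [51, -459, 4131, -37179, 334611]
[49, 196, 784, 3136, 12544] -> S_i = 49*4^i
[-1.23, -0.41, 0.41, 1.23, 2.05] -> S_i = -1.23 + 0.82*i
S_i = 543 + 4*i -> [543, 547, 551, 555, 559]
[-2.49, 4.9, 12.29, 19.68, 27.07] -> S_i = -2.49 + 7.39*i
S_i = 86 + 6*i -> [86, 92, 98, 104, 110]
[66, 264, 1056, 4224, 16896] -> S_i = 66*4^i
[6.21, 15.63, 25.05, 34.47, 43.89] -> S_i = 6.21 + 9.42*i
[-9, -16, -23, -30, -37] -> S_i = -9 + -7*i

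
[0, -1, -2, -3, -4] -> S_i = 0 + -1*i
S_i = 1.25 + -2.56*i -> [1.25, -1.31, -3.87, -6.43, -8.99]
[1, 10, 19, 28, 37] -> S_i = 1 + 9*i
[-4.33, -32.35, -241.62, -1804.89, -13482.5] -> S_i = -4.33*7.47^i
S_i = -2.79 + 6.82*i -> [-2.79, 4.03, 10.85, 17.67, 24.49]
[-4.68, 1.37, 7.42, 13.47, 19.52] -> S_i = -4.68 + 6.05*i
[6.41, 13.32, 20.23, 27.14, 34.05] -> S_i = 6.41 + 6.91*i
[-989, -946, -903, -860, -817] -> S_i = -989 + 43*i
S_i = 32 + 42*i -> [32, 74, 116, 158, 200]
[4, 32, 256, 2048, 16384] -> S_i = 4*8^i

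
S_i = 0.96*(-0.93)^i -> [0.96, -0.89, 0.83, -0.77, 0.72]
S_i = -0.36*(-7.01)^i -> [-0.36, 2.52, -17.69, 124.01, -869.31]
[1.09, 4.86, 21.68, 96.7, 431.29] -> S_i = 1.09*4.46^i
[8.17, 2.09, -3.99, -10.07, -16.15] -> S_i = 8.17 + -6.08*i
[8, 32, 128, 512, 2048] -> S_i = 8*4^i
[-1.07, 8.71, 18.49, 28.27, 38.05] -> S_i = -1.07 + 9.78*i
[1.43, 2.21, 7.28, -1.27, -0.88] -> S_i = Random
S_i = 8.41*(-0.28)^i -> [8.41, -2.35, 0.66, -0.18, 0.05]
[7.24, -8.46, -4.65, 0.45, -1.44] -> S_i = Random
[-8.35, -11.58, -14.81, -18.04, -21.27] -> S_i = -8.35 + -3.23*i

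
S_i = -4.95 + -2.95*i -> [-4.95, -7.9, -10.85, -13.8, -16.75]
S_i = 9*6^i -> [9, 54, 324, 1944, 11664]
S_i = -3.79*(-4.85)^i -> [-3.79, 18.38, -89.15, 432.38, -2097.04]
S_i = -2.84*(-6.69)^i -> [-2.84, 19.0, -127.11, 850.35, -5688.83]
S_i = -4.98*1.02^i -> [-4.98, -5.08, -5.18, -5.28, -5.39]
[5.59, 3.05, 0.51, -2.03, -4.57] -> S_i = 5.59 + -2.54*i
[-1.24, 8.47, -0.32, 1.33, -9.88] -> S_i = Random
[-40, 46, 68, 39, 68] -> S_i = Random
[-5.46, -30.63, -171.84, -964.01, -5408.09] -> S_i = -5.46*5.61^i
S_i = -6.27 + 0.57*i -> [-6.27, -5.7, -5.13, -4.56, -3.99]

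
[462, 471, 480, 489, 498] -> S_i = 462 + 9*i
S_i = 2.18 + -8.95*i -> [2.18, -6.77, -15.72, -24.67, -33.62]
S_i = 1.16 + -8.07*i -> [1.16, -6.91, -14.98, -23.05, -31.12]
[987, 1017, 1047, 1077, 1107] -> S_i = 987 + 30*i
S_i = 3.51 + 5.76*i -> [3.51, 9.27, 15.03, 20.79, 26.55]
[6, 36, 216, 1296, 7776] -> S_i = 6*6^i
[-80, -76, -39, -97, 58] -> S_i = Random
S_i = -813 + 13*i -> [-813, -800, -787, -774, -761]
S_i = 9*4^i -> [9, 36, 144, 576, 2304]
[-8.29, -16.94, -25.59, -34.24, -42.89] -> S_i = -8.29 + -8.65*i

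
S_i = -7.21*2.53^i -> [-7.21, -18.24, -46.15, -116.76, -295.4]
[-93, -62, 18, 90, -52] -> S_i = Random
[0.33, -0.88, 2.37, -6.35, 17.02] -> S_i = 0.33*(-2.68)^i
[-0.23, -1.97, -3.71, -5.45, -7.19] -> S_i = -0.23 + -1.74*i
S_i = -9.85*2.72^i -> [-9.85, -26.79, -72.87, -198.22, -539.15]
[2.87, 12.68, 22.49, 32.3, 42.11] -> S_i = 2.87 + 9.81*i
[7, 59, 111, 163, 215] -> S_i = 7 + 52*i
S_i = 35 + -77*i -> [35, -42, -119, -196, -273]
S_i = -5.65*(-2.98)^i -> [-5.65, 16.84, -50.17, 149.52, -445.57]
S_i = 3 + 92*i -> [3, 95, 187, 279, 371]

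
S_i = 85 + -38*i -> [85, 47, 9, -29, -67]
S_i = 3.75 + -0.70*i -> [3.75, 3.05, 2.35, 1.65, 0.95]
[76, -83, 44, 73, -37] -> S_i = Random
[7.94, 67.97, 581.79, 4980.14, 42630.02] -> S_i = 7.94*8.56^i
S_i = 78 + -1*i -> [78, 77, 76, 75, 74]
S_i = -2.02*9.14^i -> [-2.02, -18.46, -168.75, -1542.37, -14097.31]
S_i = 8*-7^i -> [8, -56, 392, -2744, 19208]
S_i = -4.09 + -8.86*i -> [-4.09, -12.95, -21.81, -30.67, -39.53]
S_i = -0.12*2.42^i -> [-0.12, -0.29, -0.7, -1.7, -4.12]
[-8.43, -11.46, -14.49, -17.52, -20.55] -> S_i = -8.43 + -3.03*i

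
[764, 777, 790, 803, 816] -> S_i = 764 + 13*i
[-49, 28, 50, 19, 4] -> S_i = Random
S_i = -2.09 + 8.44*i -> [-2.09, 6.35, 14.79, 23.23, 31.67]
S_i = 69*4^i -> [69, 276, 1104, 4416, 17664]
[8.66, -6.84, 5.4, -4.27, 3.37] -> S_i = 8.66*(-0.79)^i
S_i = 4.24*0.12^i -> [4.24, 0.51, 0.06, 0.01, 0.0]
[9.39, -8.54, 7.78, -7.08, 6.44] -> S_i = 9.39*(-0.91)^i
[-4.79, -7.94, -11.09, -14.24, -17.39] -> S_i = -4.79 + -3.15*i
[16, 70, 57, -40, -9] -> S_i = Random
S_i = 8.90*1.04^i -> [8.9, 9.26, 9.63, 10.01, 10.41]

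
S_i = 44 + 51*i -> [44, 95, 146, 197, 248]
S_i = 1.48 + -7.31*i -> [1.48, -5.83, -13.14, -20.45, -27.76]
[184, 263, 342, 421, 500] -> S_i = 184 + 79*i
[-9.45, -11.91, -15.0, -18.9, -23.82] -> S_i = -9.45*1.26^i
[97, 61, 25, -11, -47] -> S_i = 97 + -36*i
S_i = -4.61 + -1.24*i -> [-4.61, -5.85, -7.09, -8.33, -9.57]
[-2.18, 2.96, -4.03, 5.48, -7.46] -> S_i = -2.18*(-1.36)^i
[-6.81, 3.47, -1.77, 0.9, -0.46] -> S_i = -6.81*(-0.51)^i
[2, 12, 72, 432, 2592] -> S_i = 2*6^i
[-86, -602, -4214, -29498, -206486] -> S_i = -86*7^i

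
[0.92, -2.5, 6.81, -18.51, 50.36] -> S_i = 0.92*(-2.72)^i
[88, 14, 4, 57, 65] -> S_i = Random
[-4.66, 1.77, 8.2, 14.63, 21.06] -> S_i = -4.66 + 6.43*i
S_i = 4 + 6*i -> [4, 10, 16, 22, 28]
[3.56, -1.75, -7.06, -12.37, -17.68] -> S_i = 3.56 + -5.31*i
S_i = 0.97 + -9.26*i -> [0.97, -8.29, -17.55, -26.81, -36.07]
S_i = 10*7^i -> [10, 70, 490, 3430, 24010]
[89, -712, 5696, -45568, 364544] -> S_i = 89*-8^i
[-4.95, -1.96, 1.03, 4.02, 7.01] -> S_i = -4.95 + 2.99*i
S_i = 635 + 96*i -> [635, 731, 827, 923, 1019]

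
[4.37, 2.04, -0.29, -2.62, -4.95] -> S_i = 4.37 + -2.33*i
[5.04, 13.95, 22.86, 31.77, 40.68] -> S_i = 5.04 + 8.91*i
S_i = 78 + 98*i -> [78, 176, 274, 372, 470]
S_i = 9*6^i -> [9, 54, 324, 1944, 11664]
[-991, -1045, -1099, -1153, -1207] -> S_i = -991 + -54*i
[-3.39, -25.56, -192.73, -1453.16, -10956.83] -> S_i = -3.39*7.54^i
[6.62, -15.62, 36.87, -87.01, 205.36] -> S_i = 6.62*(-2.36)^i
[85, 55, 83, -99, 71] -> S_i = Random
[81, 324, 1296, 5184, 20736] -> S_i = 81*4^i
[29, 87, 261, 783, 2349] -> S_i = 29*3^i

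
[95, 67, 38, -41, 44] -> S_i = Random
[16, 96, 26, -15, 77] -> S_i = Random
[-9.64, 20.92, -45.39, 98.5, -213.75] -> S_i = -9.64*(-2.17)^i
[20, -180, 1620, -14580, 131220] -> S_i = 20*-9^i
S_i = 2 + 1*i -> [2, 3, 4, 5, 6]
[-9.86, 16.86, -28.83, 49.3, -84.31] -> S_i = -9.86*(-1.71)^i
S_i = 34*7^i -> [34, 238, 1666, 11662, 81634]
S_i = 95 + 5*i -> [95, 100, 105, 110, 115]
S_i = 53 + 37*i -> [53, 90, 127, 164, 201]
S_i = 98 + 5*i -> [98, 103, 108, 113, 118]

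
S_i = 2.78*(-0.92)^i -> [2.78, -2.56, 2.35, -2.16, 1.99]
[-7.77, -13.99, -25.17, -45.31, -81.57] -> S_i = -7.77*1.80^i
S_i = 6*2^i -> [6, 12, 24, 48, 96]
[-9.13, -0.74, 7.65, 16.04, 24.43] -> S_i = -9.13 + 8.39*i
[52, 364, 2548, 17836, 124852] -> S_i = 52*7^i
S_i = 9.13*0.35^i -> [9.13, 3.2, 1.12, 0.39, 0.14]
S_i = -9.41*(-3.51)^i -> [-9.41, 33.03, -115.93, 406.92, -1428.3]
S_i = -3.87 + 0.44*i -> [-3.87, -3.43, -2.99, -2.55, -2.11]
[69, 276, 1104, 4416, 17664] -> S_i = 69*4^i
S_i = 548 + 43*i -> [548, 591, 634, 677, 720]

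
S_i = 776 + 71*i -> [776, 847, 918, 989, 1060]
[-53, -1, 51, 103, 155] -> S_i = -53 + 52*i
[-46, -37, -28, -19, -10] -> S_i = -46 + 9*i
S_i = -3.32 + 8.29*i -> [-3.32, 4.97, 13.26, 21.55, 29.84]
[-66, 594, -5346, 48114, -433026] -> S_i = -66*-9^i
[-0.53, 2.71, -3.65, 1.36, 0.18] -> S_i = Random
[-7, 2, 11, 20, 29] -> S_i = -7 + 9*i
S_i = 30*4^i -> [30, 120, 480, 1920, 7680]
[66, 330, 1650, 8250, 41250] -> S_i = 66*5^i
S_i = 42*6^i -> [42, 252, 1512, 9072, 54432]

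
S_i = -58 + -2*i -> [-58, -60, -62, -64, -66]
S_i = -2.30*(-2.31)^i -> [-2.3, 5.31, -12.27, 28.35, -65.49]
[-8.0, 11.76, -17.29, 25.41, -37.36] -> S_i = -8.00*(-1.47)^i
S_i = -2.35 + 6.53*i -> [-2.35, 4.18, 10.71, 17.24, 23.77]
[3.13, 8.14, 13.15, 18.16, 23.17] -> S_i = 3.13 + 5.01*i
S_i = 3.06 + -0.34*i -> [3.06, 2.72, 2.38, 2.04, 1.7]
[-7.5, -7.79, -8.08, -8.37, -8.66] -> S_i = -7.50 + -0.29*i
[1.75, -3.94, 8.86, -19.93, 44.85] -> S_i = 1.75*(-2.25)^i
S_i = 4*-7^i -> [4, -28, 196, -1372, 9604]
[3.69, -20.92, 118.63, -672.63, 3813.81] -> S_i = 3.69*(-5.67)^i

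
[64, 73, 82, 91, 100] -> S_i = 64 + 9*i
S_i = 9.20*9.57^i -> [9.2, 88.04, 842.58, 8063.5, 77167.7]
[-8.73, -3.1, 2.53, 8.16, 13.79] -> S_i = -8.73 + 5.63*i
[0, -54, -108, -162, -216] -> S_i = 0 + -54*i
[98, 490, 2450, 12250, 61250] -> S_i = 98*5^i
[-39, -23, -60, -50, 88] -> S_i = Random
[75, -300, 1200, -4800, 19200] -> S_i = 75*-4^i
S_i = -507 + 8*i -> [-507, -499, -491, -483, -475]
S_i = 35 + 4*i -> [35, 39, 43, 47, 51]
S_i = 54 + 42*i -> [54, 96, 138, 180, 222]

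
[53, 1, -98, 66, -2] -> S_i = Random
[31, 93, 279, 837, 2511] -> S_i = 31*3^i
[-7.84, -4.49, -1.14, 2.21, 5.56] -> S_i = -7.84 + 3.35*i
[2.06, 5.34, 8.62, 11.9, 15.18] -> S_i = 2.06 + 3.28*i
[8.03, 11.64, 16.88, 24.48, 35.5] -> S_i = 8.03*1.45^i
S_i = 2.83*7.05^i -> [2.83, 19.95, 140.66, 991.64, 6991.06]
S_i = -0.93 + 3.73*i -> [-0.93, 2.8, 6.53, 10.26, 13.99]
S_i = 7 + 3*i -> [7, 10, 13, 16, 19]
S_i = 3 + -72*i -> [3, -69, -141, -213, -285]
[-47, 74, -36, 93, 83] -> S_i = Random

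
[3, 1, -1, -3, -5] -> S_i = 3 + -2*i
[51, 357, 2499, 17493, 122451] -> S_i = 51*7^i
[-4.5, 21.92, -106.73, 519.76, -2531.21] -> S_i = -4.50*(-4.87)^i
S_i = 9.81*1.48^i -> [9.81, 14.52, 21.49, 31.8, 47.07]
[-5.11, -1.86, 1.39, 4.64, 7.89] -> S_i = -5.11 + 3.25*i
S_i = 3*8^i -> [3, 24, 192, 1536, 12288]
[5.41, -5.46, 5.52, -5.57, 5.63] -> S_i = 5.41*(-1.01)^i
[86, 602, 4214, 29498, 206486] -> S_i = 86*7^i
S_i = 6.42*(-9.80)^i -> [6.42, -62.92, 616.58, -6042.45, 59216.04]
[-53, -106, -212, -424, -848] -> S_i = -53*2^i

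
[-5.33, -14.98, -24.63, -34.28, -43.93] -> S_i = -5.33 + -9.65*i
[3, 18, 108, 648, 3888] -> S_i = 3*6^i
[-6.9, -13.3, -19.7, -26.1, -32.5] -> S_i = -6.90 + -6.40*i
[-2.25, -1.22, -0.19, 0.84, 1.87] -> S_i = -2.25 + 1.03*i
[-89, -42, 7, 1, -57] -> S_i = Random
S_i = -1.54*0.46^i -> [-1.54, -0.71, -0.33, -0.15, -0.07]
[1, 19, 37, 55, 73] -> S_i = 1 + 18*i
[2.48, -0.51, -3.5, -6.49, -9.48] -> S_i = 2.48 + -2.99*i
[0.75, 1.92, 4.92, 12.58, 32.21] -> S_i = 0.75*2.56^i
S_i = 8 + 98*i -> [8, 106, 204, 302, 400]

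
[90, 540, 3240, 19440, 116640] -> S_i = 90*6^i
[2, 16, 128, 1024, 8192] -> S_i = 2*8^i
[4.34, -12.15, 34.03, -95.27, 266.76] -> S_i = 4.34*(-2.80)^i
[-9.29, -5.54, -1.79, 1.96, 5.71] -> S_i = -9.29 + 3.75*i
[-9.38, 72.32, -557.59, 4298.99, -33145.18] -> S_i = -9.38*(-7.71)^i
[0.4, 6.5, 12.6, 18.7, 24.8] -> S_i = 0.40 + 6.10*i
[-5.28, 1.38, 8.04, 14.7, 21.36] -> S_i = -5.28 + 6.66*i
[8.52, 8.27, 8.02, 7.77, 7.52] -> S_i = 8.52 + -0.25*i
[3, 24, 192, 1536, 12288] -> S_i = 3*8^i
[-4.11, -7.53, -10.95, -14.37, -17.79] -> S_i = -4.11 + -3.42*i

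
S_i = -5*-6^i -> [-5, 30, -180, 1080, -6480]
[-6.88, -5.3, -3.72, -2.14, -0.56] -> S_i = -6.88 + 1.58*i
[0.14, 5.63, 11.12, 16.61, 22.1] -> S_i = 0.14 + 5.49*i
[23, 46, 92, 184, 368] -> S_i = 23*2^i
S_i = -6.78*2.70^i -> [-6.78, -18.31, -49.43, -133.45, -360.32]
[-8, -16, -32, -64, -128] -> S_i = -8*2^i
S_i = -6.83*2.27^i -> [-6.83, -15.5, -35.19, -79.89, -181.35]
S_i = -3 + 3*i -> [-3, 0, 3, 6, 9]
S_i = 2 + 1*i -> [2, 3, 4, 5, 6]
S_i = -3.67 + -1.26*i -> [-3.67, -4.93, -6.19, -7.45, -8.71]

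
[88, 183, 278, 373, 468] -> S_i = 88 + 95*i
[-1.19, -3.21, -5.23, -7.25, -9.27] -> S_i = -1.19 + -2.02*i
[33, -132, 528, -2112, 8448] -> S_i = 33*-4^i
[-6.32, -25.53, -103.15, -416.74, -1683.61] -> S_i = -6.32*4.04^i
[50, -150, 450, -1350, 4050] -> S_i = 50*-3^i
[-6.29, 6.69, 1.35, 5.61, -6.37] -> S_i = Random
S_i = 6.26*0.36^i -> [6.26, 2.25, 0.81, 0.29, 0.11]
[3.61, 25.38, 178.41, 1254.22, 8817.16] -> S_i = 3.61*7.03^i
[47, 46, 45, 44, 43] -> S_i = 47 + -1*i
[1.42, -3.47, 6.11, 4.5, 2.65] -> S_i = Random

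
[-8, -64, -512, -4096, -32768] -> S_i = -8*8^i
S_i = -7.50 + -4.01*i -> [-7.5, -11.51, -15.52, -19.53, -23.54]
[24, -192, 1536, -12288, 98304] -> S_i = 24*-8^i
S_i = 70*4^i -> [70, 280, 1120, 4480, 17920]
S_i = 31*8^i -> [31, 248, 1984, 15872, 126976]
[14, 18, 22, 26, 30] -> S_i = 14 + 4*i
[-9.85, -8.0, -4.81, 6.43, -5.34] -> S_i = Random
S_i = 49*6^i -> [49, 294, 1764, 10584, 63504]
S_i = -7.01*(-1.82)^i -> [-7.01, 12.76, -23.22, 42.26, -76.91]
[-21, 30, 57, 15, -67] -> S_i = Random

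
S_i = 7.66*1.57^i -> [7.66, 12.03, 18.88, 29.64, 46.54]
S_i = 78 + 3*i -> [78, 81, 84, 87, 90]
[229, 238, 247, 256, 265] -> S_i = 229 + 9*i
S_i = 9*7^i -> [9, 63, 441, 3087, 21609]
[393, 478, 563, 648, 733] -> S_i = 393 + 85*i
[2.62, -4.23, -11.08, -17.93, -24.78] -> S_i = 2.62 + -6.85*i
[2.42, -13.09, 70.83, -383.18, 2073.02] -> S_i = 2.42*(-5.41)^i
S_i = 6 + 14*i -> [6, 20, 34, 48, 62]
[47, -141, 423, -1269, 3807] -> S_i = 47*-3^i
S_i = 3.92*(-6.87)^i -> [3.92, -26.93, 185.01, -1271.03, 8731.99]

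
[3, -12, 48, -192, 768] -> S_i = 3*-4^i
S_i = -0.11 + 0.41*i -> [-0.11, 0.3, 0.71, 1.12, 1.53]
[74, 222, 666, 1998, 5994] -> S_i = 74*3^i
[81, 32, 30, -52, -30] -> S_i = Random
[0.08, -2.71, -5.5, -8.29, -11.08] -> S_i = 0.08 + -2.79*i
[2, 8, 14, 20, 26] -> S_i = 2 + 6*i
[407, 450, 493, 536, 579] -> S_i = 407 + 43*i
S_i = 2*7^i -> [2, 14, 98, 686, 4802]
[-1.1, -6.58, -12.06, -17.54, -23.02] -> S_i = -1.10 + -5.48*i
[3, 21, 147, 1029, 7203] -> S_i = 3*7^i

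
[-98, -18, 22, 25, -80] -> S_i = Random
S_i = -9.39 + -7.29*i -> [-9.39, -16.68, -23.97, -31.26, -38.55]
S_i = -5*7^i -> [-5, -35, -245, -1715, -12005]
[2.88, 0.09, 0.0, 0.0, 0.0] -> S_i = 2.88*0.03^i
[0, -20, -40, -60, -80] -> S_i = 0 + -20*i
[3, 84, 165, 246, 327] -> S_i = 3 + 81*i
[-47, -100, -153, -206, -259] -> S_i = -47 + -53*i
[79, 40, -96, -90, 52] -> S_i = Random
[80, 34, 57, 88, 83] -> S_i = Random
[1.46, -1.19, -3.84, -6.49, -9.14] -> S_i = 1.46 + -2.65*i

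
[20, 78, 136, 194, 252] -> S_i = 20 + 58*i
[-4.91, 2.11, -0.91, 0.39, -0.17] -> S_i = -4.91*(-0.43)^i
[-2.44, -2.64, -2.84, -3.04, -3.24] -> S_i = -2.44 + -0.20*i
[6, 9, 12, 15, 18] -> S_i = 6 + 3*i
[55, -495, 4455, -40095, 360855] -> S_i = 55*-9^i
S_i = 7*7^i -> [7, 49, 343, 2401, 16807]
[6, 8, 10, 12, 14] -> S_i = 6 + 2*i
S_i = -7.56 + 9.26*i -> [-7.56, 1.7, 10.96, 20.22, 29.48]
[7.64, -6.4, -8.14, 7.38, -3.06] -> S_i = Random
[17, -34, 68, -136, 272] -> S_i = 17*-2^i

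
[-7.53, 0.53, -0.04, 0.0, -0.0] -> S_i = -7.53*(-0.07)^i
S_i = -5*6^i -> [-5, -30, -180, -1080, -6480]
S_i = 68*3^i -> [68, 204, 612, 1836, 5508]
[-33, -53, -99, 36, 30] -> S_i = Random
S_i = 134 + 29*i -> [134, 163, 192, 221, 250]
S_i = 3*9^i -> [3, 27, 243, 2187, 19683]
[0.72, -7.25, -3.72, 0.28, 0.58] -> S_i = Random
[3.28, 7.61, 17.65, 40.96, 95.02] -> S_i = 3.28*2.32^i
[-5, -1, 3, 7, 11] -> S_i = -5 + 4*i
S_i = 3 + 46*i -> [3, 49, 95, 141, 187]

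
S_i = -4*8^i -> [-4, -32, -256, -2048, -16384]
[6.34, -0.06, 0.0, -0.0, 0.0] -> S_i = 6.34*(-0.01)^i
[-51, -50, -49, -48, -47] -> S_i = -51 + 1*i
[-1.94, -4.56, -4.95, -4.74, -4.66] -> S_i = Random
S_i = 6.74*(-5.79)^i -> [6.74, -39.02, 225.95, -1308.26, 7574.85]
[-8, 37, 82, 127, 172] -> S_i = -8 + 45*i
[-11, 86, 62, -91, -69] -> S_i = Random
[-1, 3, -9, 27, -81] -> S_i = -1*-3^i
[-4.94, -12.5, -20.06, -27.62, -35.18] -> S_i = -4.94 + -7.56*i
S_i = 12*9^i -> [12, 108, 972, 8748, 78732]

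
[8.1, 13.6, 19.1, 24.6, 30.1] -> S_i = 8.10 + 5.50*i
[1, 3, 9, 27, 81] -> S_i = 1*3^i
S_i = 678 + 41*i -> [678, 719, 760, 801, 842]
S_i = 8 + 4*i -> [8, 12, 16, 20, 24]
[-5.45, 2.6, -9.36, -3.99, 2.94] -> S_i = Random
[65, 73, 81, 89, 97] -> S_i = 65 + 8*i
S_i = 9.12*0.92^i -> [9.12, 8.39, 7.72, 7.1, 6.53]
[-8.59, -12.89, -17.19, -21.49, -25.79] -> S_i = -8.59 + -4.30*i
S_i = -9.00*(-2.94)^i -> [-9.0, 26.46, -77.79, 228.71, -672.41]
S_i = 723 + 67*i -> [723, 790, 857, 924, 991]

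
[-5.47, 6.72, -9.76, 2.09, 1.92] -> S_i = Random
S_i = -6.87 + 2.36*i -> [-6.87, -4.51, -2.15, 0.21, 2.57]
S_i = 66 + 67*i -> [66, 133, 200, 267, 334]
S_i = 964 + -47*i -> [964, 917, 870, 823, 776]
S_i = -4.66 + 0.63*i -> [-4.66, -4.03, -3.4, -2.77, -2.14]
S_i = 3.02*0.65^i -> [3.02, 1.96, 1.28, 0.83, 0.54]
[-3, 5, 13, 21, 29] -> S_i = -3 + 8*i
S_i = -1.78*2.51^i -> [-1.78, -4.47, -11.21, -28.15, -70.65]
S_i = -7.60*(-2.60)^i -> [-7.6, 19.76, -51.38, 133.58, -347.3]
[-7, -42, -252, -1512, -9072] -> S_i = -7*6^i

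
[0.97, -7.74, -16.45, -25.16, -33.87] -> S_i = 0.97 + -8.71*i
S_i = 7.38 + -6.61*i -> [7.38, 0.77, -5.84, -12.45, -19.06]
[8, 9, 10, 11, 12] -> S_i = 8 + 1*i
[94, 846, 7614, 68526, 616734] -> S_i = 94*9^i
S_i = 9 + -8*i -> [9, 1, -7, -15, -23]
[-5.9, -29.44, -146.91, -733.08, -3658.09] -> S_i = -5.90*4.99^i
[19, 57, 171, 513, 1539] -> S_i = 19*3^i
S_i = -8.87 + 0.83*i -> [-8.87, -8.04, -7.21, -6.38, -5.55]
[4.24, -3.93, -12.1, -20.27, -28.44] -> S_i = 4.24 + -8.17*i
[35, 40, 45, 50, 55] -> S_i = 35 + 5*i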